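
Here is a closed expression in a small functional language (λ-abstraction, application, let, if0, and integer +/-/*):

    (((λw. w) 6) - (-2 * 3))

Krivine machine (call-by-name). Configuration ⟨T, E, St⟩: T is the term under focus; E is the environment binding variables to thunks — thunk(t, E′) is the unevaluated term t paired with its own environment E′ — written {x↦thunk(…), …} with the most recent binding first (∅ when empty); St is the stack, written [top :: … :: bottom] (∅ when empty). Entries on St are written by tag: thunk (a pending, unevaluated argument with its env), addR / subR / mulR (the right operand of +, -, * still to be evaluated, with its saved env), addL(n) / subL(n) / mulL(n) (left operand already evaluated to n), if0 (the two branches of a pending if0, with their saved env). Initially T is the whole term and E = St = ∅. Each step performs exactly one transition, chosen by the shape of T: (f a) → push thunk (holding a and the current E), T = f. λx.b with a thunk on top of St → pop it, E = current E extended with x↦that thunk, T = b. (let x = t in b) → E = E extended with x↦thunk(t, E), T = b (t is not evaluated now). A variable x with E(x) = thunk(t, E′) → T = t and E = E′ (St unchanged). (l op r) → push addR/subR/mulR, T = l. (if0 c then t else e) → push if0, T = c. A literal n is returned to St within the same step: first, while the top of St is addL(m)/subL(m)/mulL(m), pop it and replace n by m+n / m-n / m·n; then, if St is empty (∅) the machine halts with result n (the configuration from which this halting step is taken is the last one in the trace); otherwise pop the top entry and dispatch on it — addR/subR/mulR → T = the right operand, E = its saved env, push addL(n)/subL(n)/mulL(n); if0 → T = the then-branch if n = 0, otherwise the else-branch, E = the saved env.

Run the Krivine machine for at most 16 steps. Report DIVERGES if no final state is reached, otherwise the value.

Answer: 12

Derivation:
[0] ⟨T=(((λw. w) 6) - (-2 * 3)); E=∅; St=∅⟩
[1] ⟨T=((λw. w) 6); E=∅; St=[subR]⟩
[2] ⟨T=(λw. w); E=∅; St=[thunk :: subR]⟩
[3] ⟨T=w; E={w↦thunk(6, ∅)}; St=[subR]⟩
[4] ⟨T=6; E=∅; St=[subR]⟩
[5] ⟨T=(-2 * 3); E=∅; St=[subL(6)]⟩
[6] ⟨T=-2; E=∅; St=[mulR :: subL(6)]⟩
[7] ⟨T=3; E=∅; St=[mulL(-2) :: subL(6)]⟩
→ final value 12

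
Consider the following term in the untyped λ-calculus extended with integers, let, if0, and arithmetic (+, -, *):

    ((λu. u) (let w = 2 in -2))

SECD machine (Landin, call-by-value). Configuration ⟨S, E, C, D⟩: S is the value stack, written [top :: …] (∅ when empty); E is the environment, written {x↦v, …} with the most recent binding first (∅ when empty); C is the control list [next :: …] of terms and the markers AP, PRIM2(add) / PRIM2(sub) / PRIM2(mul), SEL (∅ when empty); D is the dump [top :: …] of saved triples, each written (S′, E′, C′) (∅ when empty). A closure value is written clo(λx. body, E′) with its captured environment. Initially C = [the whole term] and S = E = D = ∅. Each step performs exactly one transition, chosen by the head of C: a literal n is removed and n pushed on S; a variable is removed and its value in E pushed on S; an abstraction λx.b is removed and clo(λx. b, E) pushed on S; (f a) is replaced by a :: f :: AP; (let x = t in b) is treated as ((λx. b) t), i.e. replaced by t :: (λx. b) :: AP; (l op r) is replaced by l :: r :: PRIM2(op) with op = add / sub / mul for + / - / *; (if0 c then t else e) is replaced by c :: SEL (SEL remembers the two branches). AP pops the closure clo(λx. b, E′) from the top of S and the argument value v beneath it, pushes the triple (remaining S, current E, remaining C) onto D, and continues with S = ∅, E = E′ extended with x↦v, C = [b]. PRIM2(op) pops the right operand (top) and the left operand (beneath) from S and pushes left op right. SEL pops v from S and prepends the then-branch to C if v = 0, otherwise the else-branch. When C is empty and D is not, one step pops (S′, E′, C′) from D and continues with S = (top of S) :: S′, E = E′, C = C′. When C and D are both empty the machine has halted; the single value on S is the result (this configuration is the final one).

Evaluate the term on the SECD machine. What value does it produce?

[0] ⟨S=∅; E=∅; C=[((λu. u) (let w = 2 in -2))]; D=∅⟩
[1] ⟨S=∅; E=∅; C=[(let w = 2 in -2) :: (λu. u) :: AP]; D=∅⟩
[2] ⟨S=∅; E=∅; C=[2 :: (λw. -2) :: AP :: (λu. u) :: AP]; D=∅⟩
[3] ⟨S=[2]; E=∅; C=[(λw. -2) :: AP :: (λu. u) :: AP]; D=∅⟩
[4] ⟨S=[clo(λw. -2, ∅) :: 2]; E=∅; C=[AP :: (λu. u) :: AP]; D=∅⟩
[5] ⟨S=∅; E={w↦2}; C=[-2]; D=[(∅, ∅, [(λu. u) :: AP])]⟩
[6] ⟨S=[-2]; E={w↦2}; C=∅; D=[(∅, ∅, [(λu. u) :: AP])]⟩
[7] ⟨S=[-2]; E=∅; C=[(λu. u) :: AP]; D=∅⟩
[8] ⟨S=[clo(λu. u, ∅) :: -2]; E=∅; C=[AP]; D=∅⟩
[9] ⟨S=∅; E={u↦-2}; C=[u]; D=[(∅, ∅, ∅)]⟩
[10] ⟨S=[-2]; E={u↦-2}; C=∅; D=[(∅, ∅, ∅)]⟩
[11] ⟨S=[-2]; E=∅; C=∅; D=∅⟩
→ final value -2

Answer: -2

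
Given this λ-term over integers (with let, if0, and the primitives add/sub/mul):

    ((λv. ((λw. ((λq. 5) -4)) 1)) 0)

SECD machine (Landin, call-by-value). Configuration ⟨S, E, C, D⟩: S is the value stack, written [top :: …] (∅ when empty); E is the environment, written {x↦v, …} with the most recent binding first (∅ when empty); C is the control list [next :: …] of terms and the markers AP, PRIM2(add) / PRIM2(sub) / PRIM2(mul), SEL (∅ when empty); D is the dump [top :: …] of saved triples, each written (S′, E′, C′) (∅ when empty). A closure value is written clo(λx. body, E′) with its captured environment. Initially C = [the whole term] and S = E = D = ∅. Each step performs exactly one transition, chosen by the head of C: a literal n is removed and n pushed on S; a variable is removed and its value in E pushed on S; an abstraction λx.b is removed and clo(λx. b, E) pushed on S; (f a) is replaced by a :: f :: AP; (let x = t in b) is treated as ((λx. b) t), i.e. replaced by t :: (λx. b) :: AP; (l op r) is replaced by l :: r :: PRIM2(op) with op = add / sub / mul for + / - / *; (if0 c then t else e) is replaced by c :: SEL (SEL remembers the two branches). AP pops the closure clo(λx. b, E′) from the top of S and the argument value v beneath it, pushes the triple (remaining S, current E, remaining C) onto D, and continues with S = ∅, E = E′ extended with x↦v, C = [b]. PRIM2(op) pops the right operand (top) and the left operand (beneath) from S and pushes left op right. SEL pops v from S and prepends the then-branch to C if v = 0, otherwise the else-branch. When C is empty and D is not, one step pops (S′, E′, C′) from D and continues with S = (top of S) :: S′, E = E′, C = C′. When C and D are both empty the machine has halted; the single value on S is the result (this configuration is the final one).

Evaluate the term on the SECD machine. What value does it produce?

t=0: <S=∅, E=∅, C=[((λv. ((λw. ((λq. 5) -4)) 1)) 0)], D=∅>
t=1: <S=∅, E=∅, C=[0 :: (λv. ((λw. ((λq. 5) -4)) 1)) :: AP], D=∅>
t=2: <S=[0], E=∅, C=[(λv. ((λw. ((λq. 5) -4)) 1)) :: AP], D=∅>
t=3: <S=[clo(λv. ((λw. ((λq. 5) -4)) 1), ∅) :: 0], E=∅, C=[AP], D=∅>
t=4: <S=∅, E={v↦0}, C=[((λw. ((λq. 5) -4)) 1)], D=[(∅, ∅, ∅)]>
t=5: <S=∅, E={v↦0}, C=[1 :: (λw. ((λq. 5) -4)) :: AP], D=[(∅, ∅, ∅)]>
t=6: <S=[1], E={v↦0}, C=[(λw. ((λq. 5) -4)) :: AP], D=[(∅, ∅, ∅)]>
t=7: <S=[clo(λw. ((λq. 5) -4), {v↦0}) :: 1], E={v↦0}, C=[AP], D=[(∅, ∅, ∅)]>
t=8: <S=∅, E={w↦1, v↦0}, C=[((λq. 5) -4)], D=[(∅, {v↦0}, ∅) :: (∅, ∅, ∅)]>
t=9: <S=∅, E={w↦1, v↦0}, C=[-4 :: (λq. 5) :: AP], D=[(∅, {v↦0}, ∅) :: (∅, ∅, ∅)]>
t=10: <S=[-4], E={w↦1, v↦0}, C=[(λq. 5) :: AP], D=[(∅, {v↦0}, ∅) :: (∅, ∅, ∅)]>
t=11: <S=[clo(λq. 5, {w↦1, v↦0}) :: -4], E={w↦1, v↦0}, C=[AP], D=[(∅, {v↦0}, ∅) :: (∅, ∅, ∅)]>
t=12: <S=∅, E={q↦-4, w↦1, v↦0}, C=[5], D=[(∅, {w↦1, v↦0}, ∅) :: (∅, {v↦0}, ∅) :: (∅, ∅, ∅)]>
t=13: <S=[5], E={q↦-4, w↦1, v↦0}, C=∅, D=[(∅, {w↦1, v↦0}, ∅) :: (∅, {v↦0}, ∅) :: (∅, ∅, ∅)]>
t=14: <S=[5], E={w↦1, v↦0}, C=∅, D=[(∅, {v↦0}, ∅) :: (∅, ∅, ∅)]>
t=15: <S=[5], E={v↦0}, C=∅, D=[(∅, ∅, ∅)]>
t=16: <S=[5], E=∅, C=∅, D=∅>
→ final value 5

Answer: 5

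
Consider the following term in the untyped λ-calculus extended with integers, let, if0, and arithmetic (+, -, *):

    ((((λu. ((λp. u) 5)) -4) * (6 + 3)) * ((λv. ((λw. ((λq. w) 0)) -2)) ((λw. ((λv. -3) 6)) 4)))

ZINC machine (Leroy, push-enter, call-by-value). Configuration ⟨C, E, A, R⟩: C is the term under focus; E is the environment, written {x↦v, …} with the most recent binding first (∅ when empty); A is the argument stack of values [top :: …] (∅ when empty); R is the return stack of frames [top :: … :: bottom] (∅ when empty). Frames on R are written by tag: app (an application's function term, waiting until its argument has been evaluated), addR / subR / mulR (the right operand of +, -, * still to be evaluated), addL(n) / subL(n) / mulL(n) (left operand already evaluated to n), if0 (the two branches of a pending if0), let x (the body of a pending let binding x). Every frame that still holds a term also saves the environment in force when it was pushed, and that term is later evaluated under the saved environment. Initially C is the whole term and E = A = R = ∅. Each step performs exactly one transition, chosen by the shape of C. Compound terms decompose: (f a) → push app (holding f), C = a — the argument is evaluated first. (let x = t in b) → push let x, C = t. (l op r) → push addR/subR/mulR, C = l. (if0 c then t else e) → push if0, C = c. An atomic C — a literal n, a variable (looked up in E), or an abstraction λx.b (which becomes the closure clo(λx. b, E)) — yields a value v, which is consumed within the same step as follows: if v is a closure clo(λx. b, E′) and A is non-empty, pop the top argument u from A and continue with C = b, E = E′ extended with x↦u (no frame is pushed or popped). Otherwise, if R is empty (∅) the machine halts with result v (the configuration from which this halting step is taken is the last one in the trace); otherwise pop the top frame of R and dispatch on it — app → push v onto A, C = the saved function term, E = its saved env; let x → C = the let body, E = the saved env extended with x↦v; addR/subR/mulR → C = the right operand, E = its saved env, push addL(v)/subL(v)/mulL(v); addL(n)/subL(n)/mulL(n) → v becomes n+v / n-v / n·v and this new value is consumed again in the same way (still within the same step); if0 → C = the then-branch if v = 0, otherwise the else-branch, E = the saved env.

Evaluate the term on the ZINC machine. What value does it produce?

step 0: ⟨C=((((λu. ((λp. u) 5)) -4) * (6 + 3)) * ((λv. ((λw. ((λq. w) 0)) -2)) ((λw. ((λv. -3) 6)) 4))); E=∅; A=∅; R=∅⟩
step 1: ⟨C=(((λu. ((λp. u) 5)) -4) * (6 + 3)); E=∅; A=∅; R=[mulR]⟩
step 2: ⟨C=((λu. ((λp. u) 5)) -4); E=∅; A=∅; R=[mulR :: mulR]⟩
step 3: ⟨C=-4; E=∅; A=∅; R=[app :: mulR :: mulR]⟩
step 4: ⟨C=(λu. ((λp. u) 5)); E=∅; A=[-4]; R=[mulR :: mulR]⟩
step 5: ⟨C=((λp. u) 5); E={u↦-4}; A=∅; R=[mulR :: mulR]⟩
step 6: ⟨C=5; E={u↦-4}; A=∅; R=[app :: mulR :: mulR]⟩
step 7: ⟨C=(λp. u); E={u↦-4}; A=[5]; R=[mulR :: mulR]⟩
step 8: ⟨C=u; E={p↦5, u↦-4}; A=∅; R=[mulR :: mulR]⟩
step 9: ⟨C=(6 + 3); E=∅; A=∅; R=[mulL(-4) :: mulR]⟩
step 10: ⟨C=6; E=∅; A=∅; R=[addR :: mulL(-4) :: mulR]⟩
step 11: ⟨C=3; E=∅; A=∅; R=[addL(6) :: mulL(-4) :: mulR]⟩
step 12: ⟨C=((λv. ((λw. ((λq. w) 0)) -2)) ((λw. ((λv. -3) 6)) 4)); E=∅; A=∅; R=[mulL(-36)]⟩
step 13: ⟨C=((λw. ((λv. -3) 6)) 4); E=∅; A=∅; R=[app :: mulL(-36)]⟩
step 14: ⟨C=4; E=∅; A=∅; R=[app :: app :: mulL(-36)]⟩
step 15: ⟨C=(λw. ((λv. -3) 6)); E=∅; A=[4]; R=[app :: mulL(-36)]⟩
step 16: ⟨C=((λv. -3) 6); E={w↦4}; A=∅; R=[app :: mulL(-36)]⟩
step 17: ⟨C=6; E={w↦4}; A=∅; R=[app :: app :: mulL(-36)]⟩
step 18: ⟨C=(λv. -3); E={w↦4}; A=[6]; R=[app :: mulL(-36)]⟩
step 19: ⟨C=-3; E={v↦6, w↦4}; A=∅; R=[app :: mulL(-36)]⟩
step 20: ⟨C=(λv. ((λw. ((λq. w) 0)) -2)); E=∅; A=[-3]; R=[mulL(-36)]⟩
step 21: ⟨C=((λw. ((λq. w) 0)) -2); E={v↦-3}; A=∅; R=[mulL(-36)]⟩
step 22: ⟨C=-2; E={v↦-3}; A=∅; R=[app :: mulL(-36)]⟩
step 23: ⟨C=(λw. ((λq. w) 0)); E={v↦-3}; A=[-2]; R=[mulL(-36)]⟩
step 24: ⟨C=((λq. w) 0); E={w↦-2, v↦-3}; A=∅; R=[mulL(-36)]⟩
step 25: ⟨C=0; E={w↦-2, v↦-3}; A=∅; R=[app :: mulL(-36)]⟩
step 26: ⟨C=(λq. w); E={w↦-2, v↦-3}; A=[0]; R=[mulL(-36)]⟩
step 27: ⟨C=w; E={q↦0, w↦-2, v↦-3}; A=∅; R=[mulL(-36)]⟩
→ final value 72

Answer: 72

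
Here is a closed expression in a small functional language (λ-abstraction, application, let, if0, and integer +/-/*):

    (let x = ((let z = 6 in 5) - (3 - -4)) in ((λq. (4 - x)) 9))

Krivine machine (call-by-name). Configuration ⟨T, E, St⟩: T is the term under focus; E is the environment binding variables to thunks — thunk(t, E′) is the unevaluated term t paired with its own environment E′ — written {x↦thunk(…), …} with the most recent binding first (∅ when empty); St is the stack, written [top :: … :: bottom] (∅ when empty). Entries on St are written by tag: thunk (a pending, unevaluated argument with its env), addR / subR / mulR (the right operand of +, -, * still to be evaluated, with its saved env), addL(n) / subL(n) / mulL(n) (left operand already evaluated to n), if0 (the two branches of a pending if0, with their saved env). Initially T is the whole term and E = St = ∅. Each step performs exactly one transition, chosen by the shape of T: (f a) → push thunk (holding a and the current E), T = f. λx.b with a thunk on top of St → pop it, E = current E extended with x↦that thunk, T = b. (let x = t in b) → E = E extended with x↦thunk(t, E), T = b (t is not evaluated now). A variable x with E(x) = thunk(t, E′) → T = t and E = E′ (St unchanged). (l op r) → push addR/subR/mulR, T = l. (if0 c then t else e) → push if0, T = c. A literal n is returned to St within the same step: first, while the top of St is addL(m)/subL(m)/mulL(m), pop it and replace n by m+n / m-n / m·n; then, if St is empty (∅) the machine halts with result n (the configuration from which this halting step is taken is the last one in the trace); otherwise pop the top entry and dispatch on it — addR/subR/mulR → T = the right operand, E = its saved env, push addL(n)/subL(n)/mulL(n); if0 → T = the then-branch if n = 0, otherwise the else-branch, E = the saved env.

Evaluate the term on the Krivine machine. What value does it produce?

0. ⟨T=(let x = ((let z = 6 in 5) - (3 - -4)) in ((λq. (4 - x)) 9)); E=∅; St=∅⟩
1. ⟨T=((λq. (4 - x)) 9); E={x↦thunk(((let z = 6 in 5) - (3 - -4)), ∅)}; St=∅⟩
2. ⟨T=(λq. (4 - x)); E={x↦thunk(((let z = 6 in 5) - (3 - -4)), ∅)}; St=[thunk]⟩
3. ⟨T=(4 - x); E={q↦thunk(9, {x↦thunk(((let z = 6 in 5) - (3 - -4)), ∅)}), x↦thunk(((let z = 6 in 5) - (3 - -4)), ∅)}; St=∅⟩
4. ⟨T=4; E={q↦thunk(9, {x↦thunk(((let z = 6 in 5) - (3 - -4)), ∅)}), x↦thunk(((let z = 6 in 5) - (3 - -4)), ∅)}; St=[subR]⟩
5. ⟨T=x; E={q↦thunk(9, {x↦thunk(((let z = 6 in 5) - (3 - -4)), ∅)}), x↦thunk(((let z = 6 in 5) - (3 - -4)), ∅)}; St=[subL(4)]⟩
6. ⟨T=((let z = 6 in 5) - (3 - -4)); E=∅; St=[subL(4)]⟩
7. ⟨T=(let z = 6 in 5); E=∅; St=[subR :: subL(4)]⟩
8. ⟨T=5; E={z↦thunk(6, ∅)}; St=[subR :: subL(4)]⟩
9. ⟨T=(3 - -4); E=∅; St=[subL(5) :: subL(4)]⟩
10. ⟨T=3; E=∅; St=[subR :: subL(5) :: subL(4)]⟩
11. ⟨T=-4; E=∅; St=[subL(3) :: subL(5) :: subL(4)]⟩
→ final value 6

Answer: 6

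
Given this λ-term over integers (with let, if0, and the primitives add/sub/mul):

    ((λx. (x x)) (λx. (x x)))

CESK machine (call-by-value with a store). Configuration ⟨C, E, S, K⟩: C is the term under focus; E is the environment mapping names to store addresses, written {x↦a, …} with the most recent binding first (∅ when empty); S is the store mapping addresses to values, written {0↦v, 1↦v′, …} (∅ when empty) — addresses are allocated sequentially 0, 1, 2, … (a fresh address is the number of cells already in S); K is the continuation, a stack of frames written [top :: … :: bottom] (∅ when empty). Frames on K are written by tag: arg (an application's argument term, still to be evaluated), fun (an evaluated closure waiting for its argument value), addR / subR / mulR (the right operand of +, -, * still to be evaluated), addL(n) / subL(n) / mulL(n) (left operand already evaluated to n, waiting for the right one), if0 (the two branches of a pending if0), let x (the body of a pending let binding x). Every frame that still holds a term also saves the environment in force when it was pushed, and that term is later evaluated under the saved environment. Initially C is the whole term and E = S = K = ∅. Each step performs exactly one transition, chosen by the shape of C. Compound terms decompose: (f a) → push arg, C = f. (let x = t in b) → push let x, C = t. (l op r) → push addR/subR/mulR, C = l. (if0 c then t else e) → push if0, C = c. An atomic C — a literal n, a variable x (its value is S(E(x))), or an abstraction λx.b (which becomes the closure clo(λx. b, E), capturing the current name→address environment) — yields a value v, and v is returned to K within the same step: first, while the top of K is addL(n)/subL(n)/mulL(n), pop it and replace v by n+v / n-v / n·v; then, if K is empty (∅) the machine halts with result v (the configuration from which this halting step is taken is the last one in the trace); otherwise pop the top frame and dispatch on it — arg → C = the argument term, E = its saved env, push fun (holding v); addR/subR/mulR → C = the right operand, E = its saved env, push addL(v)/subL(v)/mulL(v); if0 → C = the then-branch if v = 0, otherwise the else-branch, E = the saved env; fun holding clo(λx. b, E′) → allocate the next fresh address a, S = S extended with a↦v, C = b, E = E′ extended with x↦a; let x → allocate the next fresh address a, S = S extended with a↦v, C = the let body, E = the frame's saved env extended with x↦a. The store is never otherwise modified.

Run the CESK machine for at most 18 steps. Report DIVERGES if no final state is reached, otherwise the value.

[0] [C=((λx. (x x)) (λx. (x x))) | E=∅ | S=∅ | K=∅]
[1] [C=(λx. (x x)) | E=∅ | S=∅ | K=[arg]]
[2] [C=(λx. (x x)) | E=∅ | S=∅ | K=[fun]]
[3] [C=(x x) | E={x↦0} | S={0↦clo(λx. (x x), ∅)} | K=∅]
[4] [C=x | E={x↦0} | S={0↦clo(λx. (x x), ∅)} | K=[arg]]
[5] [C=x | E={x↦0} | S={0↦clo(λx. (x x), ∅)} | K=[fun]]
[6] [C=(x x) | E={x↦1} | S={0↦clo(λx. (x x), ∅), 1↦clo(λx. (x x), ∅)} | K=∅]
[7] [C=x | E={x↦1} | S={0↦clo(λx. (x x), ∅), 1↦clo(λx. (x x), ∅)} | K=[arg]]
[8] [C=x | E={x↦1} | S={0↦clo(λx. (x x), ∅), 1↦clo(λx. (x x), ∅)} | K=[fun]]
[9] [C=(x x) | E={x↦2} | S={0↦clo(λx. (x x), ∅), 1↦clo(λx. (x x), ∅), 2↦clo(λx. (x x), ∅)} | K=∅]
[10] [C=x | E={x↦2} | S={0↦clo(λx. (x x), ∅), 1↦clo(λx. (x x), ∅), 2↦clo(λx. (x x), ∅)} | K=[arg]]
[11] [C=x | E={x↦2} | S={0↦clo(λx. (x x), ∅), 1↦clo(λx. (x x), ∅), 2↦clo(λx. (x x), ∅)} | K=[fun]]
[12] [C=(x x) | E={x↦3} | S={0↦clo(λx. (x x), ∅), 1↦clo(λx. (x x), ∅), 2↦clo(λx. (x x), ∅), 3↦clo(λx. (x x), ∅)} | K=∅]
[13] [C=x | E={x↦3} | S={0↦clo(λx. (x x), ∅), 1↦clo(λx. (x x), ∅), 2↦clo(λx. (x x), ∅), 3↦clo(λx. (x x), ∅)} | K=[arg]]
[14] [C=x | E={x↦3} | S={0↦clo(λx. (x x), ∅), 1↦clo(λx. (x x), ∅), 2↦clo(λx. (x x), ∅), 3↦clo(λx. (x x), ∅)} | K=[fun]]
[15] [C=(x x) | E={x↦4} | S={0↦clo(λx. (x x), ∅), 1↦clo(λx. (x x), ∅), 2↦clo(λx. (x x), ∅), 3↦clo(λx. (x x), ∅), 4↦clo(λx. (x x), ∅)} | K=∅]
[16] [C=x | E={x↦4} | S={0↦clo(λx. (x x), ∅), 1↦clo(λx. (x x), ∅), 2↦clo(λx. (x x), ∅), 3↦clo(λx. (x x), ∅), 4↦clo(λx. (x x), ∅)} | K=[arg]]
[17] [C=x | E={x↦4} | S={0↦clo(λx. (x x), ∅), 1↦clo(λx. (x x), ∅), 2↦clo(λx. (x x), ∅), 3↦clo(λx. (x x), ∅), 4↦clo(λx. (x x), ∅)} | K=[fun]]
[18] [C=(x x) | E={x↦5} | S={0↦clo(λx. (x x), ∅), 1↦clo(λx. (x x), ∅), 2↦clo(λx. (x x), ∅), 3↦clo(λx. (x x), ∅), 4↦clo(λx. (x x), ∅), 5↦clo(λx. (x x), ∅)} | K=∅]
→ 18 transitions taken and the configuration is still not final: no result within 18 steps

Answer: DIVERGES (no final state within 18 steps)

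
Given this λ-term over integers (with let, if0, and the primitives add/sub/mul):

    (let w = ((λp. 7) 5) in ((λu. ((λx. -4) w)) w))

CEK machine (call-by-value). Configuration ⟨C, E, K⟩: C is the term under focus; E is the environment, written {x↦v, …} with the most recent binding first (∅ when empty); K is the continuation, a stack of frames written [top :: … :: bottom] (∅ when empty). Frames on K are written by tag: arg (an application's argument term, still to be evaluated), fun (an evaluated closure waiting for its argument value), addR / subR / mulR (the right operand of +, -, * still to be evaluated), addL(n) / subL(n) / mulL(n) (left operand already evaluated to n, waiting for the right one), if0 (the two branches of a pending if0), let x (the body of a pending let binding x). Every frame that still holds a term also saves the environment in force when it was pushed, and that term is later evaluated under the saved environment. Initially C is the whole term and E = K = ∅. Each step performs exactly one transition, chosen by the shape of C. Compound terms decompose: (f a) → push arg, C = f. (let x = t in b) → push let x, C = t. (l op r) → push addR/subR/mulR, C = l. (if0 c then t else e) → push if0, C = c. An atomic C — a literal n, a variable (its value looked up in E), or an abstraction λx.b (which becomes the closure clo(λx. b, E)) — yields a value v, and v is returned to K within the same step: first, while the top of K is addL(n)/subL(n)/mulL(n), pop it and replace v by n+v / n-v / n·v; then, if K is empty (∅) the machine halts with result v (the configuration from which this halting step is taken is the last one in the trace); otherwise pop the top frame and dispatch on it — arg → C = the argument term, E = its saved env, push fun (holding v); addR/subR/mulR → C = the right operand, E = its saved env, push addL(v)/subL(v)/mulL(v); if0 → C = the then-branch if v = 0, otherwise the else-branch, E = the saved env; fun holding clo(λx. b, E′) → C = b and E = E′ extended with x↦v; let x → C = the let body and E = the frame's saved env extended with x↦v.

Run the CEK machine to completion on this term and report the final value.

t=0: ⟨C=(let w = ((λp. 7) 5) in ((λu. ((λx. -4) w)) w)); E=∅; K=∅⟩
t=1: ⟨C=((λp. 7) 5); E=∅; K=[let w]⟩
t=2: ⟨C=(λp. 7); E=∅; K=[arg :: let w]⟩
t=3: ⟨C=5; E=∅; K=[fun :: let w]⟩
t=4: ⟨C=7; E={p↦5}; K=[let w]⟩
t=5: ⟨C=((λu. ((λx. -4) w)) w); E={w↦7}; K=∅⟩
t=6: ⟨C=(λu. ((λx. -4) w)); E={w↦7}; K=[arg]⟩
t=7: ⟨C=w; E={w↦7}; K=[fun]⟩
t=8: ⟨C=((λx. -4) w); E={u↦7, w↦7}; K=∅⟩
t=9: ⟨C=(λx. -4); E={u↦7, w↦7}; K=[arg]⟩
t=10: ⟨C=w; E={u↦7, w↦7}; K=[fun]⟩
t=11: ⟨C=-4; E={x↦7, u↦7, w↦7}; K=∅⟩
→ final value -4

Answer: -4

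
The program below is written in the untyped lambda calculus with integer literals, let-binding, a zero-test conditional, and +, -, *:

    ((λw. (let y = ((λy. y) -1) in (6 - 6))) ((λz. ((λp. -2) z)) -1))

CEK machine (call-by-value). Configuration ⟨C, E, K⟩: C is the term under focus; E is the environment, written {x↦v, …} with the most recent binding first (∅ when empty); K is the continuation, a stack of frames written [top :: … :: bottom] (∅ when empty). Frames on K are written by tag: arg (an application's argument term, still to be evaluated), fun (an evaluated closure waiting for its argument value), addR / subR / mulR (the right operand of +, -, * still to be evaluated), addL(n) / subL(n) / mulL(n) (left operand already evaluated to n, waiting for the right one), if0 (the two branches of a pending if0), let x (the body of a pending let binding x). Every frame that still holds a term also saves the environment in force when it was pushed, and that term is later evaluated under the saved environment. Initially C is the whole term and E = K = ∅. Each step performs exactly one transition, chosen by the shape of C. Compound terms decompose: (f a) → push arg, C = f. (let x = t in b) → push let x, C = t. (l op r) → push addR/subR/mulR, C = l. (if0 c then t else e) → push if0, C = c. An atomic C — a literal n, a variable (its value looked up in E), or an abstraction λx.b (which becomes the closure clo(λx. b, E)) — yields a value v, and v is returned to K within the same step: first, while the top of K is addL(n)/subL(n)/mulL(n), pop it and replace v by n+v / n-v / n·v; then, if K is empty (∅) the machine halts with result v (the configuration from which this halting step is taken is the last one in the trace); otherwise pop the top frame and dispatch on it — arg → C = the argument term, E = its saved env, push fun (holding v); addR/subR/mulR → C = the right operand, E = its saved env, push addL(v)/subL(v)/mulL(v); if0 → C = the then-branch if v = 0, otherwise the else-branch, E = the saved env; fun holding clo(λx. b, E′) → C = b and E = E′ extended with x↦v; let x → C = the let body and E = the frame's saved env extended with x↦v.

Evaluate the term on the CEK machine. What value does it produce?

Answer: 0

Execution trace:
t=0: ⟨C=((λw. (let y = ((λy. y) -1) in (6 - 6))) ((λz. ((λp. -2) z)) -1)); E=∅; K=∅⟩
t=1: ⟨C=(λw. (let y = ((λy. y) -1) in (6 - 6))); E=∅; K=[arg]⟩
t=2: ⟨C=((λz. ((λp. -2) z)) -1); E=∅; K=[fun]⟩
t=3: ⟨C=(λz. ((λp. -2) z)); E=∅; K=[arg :: fun]⟩
t=4: ⟨C=-1; E=∅; K=[fun :: fun]⟩
t=5: ⟨C=((λp. -2) z); E={z↦-1}; K=[fun]⟩
t=6: ⟨C=(λp. -2); E={z↦-1}; K=[arg :: fun]⟩
t=7: ⟨C=z; E={z↦-1}; K=[fun :: fun]⟩
t=8: ⟨C=-2; E={p↦-1, z↦-1}; K=[fun]⟩
t=9: ⟨C=(let y = ((λy. y) -1) in (6 - 6)); E={w↦-2}; K=∅⟩
t=10: ⟨C=((λy. y) -1); E={w↦-2}; K=[let y]⟩
t=11: ⟨C=(λy. y); E={w↦-2}; K=[arg :: let y]⟩
t=12: ⟨C=-1; E={w↦-2}; K=[fun :: let y]⟩
t=13: ⟨C=y; E={y↦-1, w↦-2}; K=[let y]⟩
t=14: ⟨C=(6 - 6); E={y↦-1, w↦-2}; K=∅⟩
t=15: ⟨C=6; E={y↦-1, w↦-2}; K=[subR]⟩
t=16: ⟨C=6; E={y↦-1, w↦-2}; K=[subL(6)]⟩
→ final value 0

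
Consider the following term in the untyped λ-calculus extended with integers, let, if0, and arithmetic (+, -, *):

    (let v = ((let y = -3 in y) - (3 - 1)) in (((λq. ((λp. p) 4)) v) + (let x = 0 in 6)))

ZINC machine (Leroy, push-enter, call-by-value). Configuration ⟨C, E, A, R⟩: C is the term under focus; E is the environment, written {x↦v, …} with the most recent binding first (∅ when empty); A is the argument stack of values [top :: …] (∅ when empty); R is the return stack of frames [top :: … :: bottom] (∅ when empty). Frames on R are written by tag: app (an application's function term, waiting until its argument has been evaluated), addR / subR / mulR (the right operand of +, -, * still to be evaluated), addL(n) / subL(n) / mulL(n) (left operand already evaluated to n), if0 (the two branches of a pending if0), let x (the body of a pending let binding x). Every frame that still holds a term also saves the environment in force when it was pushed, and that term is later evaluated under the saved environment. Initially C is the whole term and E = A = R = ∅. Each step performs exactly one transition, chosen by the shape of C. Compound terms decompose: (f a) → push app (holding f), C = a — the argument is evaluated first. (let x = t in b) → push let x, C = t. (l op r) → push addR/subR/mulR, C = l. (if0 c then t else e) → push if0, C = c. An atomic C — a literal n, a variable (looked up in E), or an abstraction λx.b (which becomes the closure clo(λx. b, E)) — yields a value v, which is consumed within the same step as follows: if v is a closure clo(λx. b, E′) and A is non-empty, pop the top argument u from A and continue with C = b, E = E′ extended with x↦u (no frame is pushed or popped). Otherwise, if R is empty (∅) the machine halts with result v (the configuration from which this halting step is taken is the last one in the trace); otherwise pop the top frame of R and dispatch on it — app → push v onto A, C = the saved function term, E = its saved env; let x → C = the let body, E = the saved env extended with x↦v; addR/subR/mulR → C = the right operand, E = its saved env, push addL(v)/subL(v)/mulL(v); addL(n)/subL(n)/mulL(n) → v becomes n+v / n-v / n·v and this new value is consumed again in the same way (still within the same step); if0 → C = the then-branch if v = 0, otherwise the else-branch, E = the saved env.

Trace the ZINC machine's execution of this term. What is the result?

t=0: <C=(let v = ((let y = -3 in y) - (3 - 1)) in (((λq. ((λp. p) 4)) v) + (let x = 0 in 6))), E=∅, A=∅, R=∅>
t=1: <C=((let y = -3 in y) - (3 - 1)), E=∅, A=∅, R=[let v]>
t=2: <C=(let y = -3 in y), E=∅, A=∅, R=[subR :: let v]>
t=3: <C=-3, E=∅, A=∅, R=[let y :: subR :: let v]>
t=4: <C=y, E={y↦-3}, A=∅, R=[subR :: let v]>
t=5: <C=(3 - 1), E=∅, A=∅, R=[subL(-3) :: let v]>
t=6: <C=3, E=∅, A=∅, R=[subR :: subL(-3) :: let v]>
t=7: <C=1, E=∅, A=∅, R=[subL(3) :: subL(-3) :: let v]>
t=8: <C=(((λq. ((λp. p) 4)) v) + (let x = 0 in 6)), E={v↦-5}, A=∅, R=∅>
t=9: <C=((λq. ((λp. p) 4)) v), E={v↦-5}, A=∅, R=[addR]>
t=10: <C=v, E={v↦-5}, A=∅, R=[app :: addR]>
t=11: <C=(λq. ((λp. p) 4)), E={v↦-5}, A=[-5], R=[addR]>
t=12: <C=((λp. p) 4), E={q↦-5, v↦-5}, A=∅, R=[addR]>
t=13: <C=4, E={q↦-5, v↦-5}, A=∅, R=[app :: addR]>
t=14: <C=(λp. p), E={q↦-5, v↦-5}, A=[4], R=[addR]>
t=15: <C=p, E={p↦4, q↦-5, v↦-5}, A=∅, R=[addR]>
t=16: <C=(let x = 0 in 6), E={v↦-5}, A=∅, R=[addL(4)]>
t=17: <C=0, E={v↦-5}, A=∅, R=[let x :: addL(4)]>
t=18: <C=6, E={x↦0, v↦-5}, A=∅, R=[addL(4)]>
→ final value 10

Answer: 10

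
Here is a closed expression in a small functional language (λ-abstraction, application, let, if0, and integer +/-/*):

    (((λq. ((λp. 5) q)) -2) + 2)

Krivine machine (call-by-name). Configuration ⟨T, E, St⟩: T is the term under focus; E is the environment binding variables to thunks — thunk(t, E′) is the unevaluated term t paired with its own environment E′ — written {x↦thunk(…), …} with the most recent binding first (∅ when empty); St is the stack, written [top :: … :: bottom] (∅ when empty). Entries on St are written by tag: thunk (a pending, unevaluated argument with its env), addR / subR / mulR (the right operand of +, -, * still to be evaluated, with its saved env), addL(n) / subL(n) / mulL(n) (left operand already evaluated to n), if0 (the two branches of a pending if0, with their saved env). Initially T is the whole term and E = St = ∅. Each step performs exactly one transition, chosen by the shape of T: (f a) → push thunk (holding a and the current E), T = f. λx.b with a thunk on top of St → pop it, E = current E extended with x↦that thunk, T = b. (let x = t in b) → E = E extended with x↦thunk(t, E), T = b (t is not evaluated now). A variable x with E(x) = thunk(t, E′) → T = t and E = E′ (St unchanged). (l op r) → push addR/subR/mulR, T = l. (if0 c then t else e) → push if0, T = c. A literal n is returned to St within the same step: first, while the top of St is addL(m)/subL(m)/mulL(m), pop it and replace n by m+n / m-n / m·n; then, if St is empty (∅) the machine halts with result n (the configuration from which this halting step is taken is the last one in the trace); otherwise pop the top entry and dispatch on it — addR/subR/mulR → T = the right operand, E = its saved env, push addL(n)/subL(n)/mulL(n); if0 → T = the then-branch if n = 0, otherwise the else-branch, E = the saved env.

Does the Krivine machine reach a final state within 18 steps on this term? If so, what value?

[0] ⟨T=(((λq. ((λp. 5) q)) -2) + 2); E=∅; St=∅⟩
[1] ⟨T=((λq. ((λp. 5) q)) -2); E=∅; St=[addR]⟩
[2] ⟨T=(λq. ((λp. 5) q)); E=∅; St=[thunk :: addR]⟩
[3] ⟨T=((λp. 5) q); E={q↦thunk(-2, ∅)}; St=[addR]⟩
[4] ⟨T=(λp. 5); E={q↦thunk(-2, ∅)}; St=[thunk :: addR]⟩
[5] ⟨T=5; E={p↦thunk(q, {q↦thunk(-2, ∅)}), q↦thunk(-2, ∅)}; St=[addR]⟩
[6] ⟨T=2; E=∅; St=[addL(5)]⟩
→ final value 7

Answer: 7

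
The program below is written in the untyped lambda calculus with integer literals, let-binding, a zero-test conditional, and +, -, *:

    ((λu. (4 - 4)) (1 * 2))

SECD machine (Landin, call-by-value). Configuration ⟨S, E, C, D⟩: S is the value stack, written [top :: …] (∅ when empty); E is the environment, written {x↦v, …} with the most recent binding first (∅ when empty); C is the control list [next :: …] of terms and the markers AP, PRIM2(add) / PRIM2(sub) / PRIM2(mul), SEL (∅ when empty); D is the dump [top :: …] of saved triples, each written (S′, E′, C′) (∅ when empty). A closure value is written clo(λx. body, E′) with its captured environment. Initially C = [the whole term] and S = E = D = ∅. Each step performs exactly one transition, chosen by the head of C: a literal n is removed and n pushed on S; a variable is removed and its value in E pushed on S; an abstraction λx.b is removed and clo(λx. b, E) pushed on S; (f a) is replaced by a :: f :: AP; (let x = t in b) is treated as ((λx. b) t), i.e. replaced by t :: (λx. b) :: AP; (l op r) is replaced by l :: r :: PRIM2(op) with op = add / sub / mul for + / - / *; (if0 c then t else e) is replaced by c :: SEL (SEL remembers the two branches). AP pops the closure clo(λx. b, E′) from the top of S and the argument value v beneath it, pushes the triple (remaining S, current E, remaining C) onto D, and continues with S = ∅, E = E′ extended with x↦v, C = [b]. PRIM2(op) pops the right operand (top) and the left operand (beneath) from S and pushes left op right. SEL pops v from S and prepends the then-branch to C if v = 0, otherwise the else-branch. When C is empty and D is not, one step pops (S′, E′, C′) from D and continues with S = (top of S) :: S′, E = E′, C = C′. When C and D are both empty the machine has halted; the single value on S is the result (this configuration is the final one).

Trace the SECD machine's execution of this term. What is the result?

Answer: 0

Execution trace:
[0] <S=∅, E=∅, C=[((λu. (4 - 4)) (1 * 2))], D=∅>
[1] <S=∅, E=∅, C=[(1 * 2) :: (λu. (4 - 4)) :: AP], D=∅>
[2] <S=∅, E=∅, C=[1 :: 2 :: PRIM2(mul) :: (λu. (4 - 4)) :: AP], D=∅>
[3] <S=[1], E=∅, C=[2 :: PRIM2(mul) :: (λu. (4 - 4)) :: AP], D=∅>
[4] <S=[2 :: 1], E=∅, C=[PRIM2(mul) :: (λu. (4 - 4)) :: AP], D=∅>
[5] <S=[2], E=∅, C=[(λu. (4 - 4)) :: AP], D=∅>
[6] <S=[clo(λu. (4 - 4), ∅) :: 2], E=∅, C=[AP], D=∅>
[7] <S=∅, E={u↦2}, C=[(4 - 4)], D=[(∅, ∅, ∅)]>
[8] <S=∅, E={u↦2}, C=[4 :: 4 :: PRIM2(sub)], D=[(∅, ∅, ∅)]>
[9] <S=[4], E={u↦2}, C=[4 :: PRIM2(sub)], D=[(∅, ∅, ∅)]>
[10] <S=[4 :: 4], E={u↦2}, C=[PRIM2(sub)], D=[(∅, ∅, ∅)]>
[11] <S=[0], E={u↦2}, C=∅, D=[(∅, ∅, ∅)]>
[12] <S=[0], E=∅, C=∅, D=∅>
→ final value 0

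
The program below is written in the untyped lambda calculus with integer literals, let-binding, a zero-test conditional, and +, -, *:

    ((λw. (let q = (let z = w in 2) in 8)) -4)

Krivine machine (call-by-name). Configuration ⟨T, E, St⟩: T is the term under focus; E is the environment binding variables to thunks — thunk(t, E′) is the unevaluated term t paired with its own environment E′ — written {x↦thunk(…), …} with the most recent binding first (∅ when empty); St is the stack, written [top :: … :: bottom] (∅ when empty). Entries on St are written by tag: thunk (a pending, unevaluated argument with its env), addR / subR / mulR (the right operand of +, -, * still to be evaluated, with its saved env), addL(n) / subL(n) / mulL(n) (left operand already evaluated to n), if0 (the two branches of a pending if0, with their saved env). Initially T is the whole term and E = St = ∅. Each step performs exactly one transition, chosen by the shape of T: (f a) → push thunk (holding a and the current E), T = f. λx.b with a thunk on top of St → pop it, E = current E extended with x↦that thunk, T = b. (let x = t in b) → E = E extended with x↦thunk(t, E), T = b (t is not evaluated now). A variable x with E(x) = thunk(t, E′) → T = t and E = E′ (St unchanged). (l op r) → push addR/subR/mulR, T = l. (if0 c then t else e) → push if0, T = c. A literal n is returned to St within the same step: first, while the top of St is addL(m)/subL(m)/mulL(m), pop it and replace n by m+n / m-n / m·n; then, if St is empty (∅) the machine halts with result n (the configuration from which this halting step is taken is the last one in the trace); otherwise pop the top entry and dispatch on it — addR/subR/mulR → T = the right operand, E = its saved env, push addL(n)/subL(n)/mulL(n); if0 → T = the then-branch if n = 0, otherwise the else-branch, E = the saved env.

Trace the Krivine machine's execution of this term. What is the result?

t=0: [T=((λw. (let q = (let z = w in 2) in 8)) -4) | E=∅ | St=∅]
t=1: [T=(λw. (let q = (let z = w in 2) in 8)) | E=∅ | St=[thunk]]
t=2: [T=(let q = (let z = w in 2) in 8) | E={w↦thunk(-4, ∅)} | St=∅]
t=3: [T=8 | E={q↦thunk((let z = w in 2), {w↦thunk(-4, ∅)}), w↦thunk(-4, ∅)} | St=∅]
→ final value 8

Answer: 8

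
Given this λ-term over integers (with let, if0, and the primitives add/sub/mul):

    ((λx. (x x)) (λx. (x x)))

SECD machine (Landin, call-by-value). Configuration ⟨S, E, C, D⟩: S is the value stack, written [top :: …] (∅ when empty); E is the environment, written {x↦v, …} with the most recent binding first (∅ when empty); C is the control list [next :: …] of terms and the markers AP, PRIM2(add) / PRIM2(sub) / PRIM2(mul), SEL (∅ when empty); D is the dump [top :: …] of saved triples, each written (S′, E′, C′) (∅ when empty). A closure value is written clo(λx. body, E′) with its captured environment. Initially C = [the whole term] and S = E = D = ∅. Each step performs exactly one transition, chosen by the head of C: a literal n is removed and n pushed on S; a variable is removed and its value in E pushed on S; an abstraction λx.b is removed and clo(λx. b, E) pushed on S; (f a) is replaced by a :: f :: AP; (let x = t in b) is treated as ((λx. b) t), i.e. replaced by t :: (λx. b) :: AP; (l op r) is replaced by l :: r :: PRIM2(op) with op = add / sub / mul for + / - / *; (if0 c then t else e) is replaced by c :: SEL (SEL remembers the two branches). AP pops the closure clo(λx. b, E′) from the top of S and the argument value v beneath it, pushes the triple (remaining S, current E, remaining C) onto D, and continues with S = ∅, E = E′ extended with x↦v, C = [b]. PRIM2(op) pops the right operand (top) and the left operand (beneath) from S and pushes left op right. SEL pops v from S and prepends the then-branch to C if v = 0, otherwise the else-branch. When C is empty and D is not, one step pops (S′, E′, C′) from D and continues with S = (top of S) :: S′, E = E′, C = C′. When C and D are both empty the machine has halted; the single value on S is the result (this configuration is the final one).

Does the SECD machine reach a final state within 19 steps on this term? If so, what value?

t=0: ⟨S=∅; E=∅; C=[((λx. (x x)) (λx. (x x)))]; D=∅⟩
t=1: ⟨S=∅; E=∅; C=[(λx. (x x)) :: (λx. (x x)) :: AP]; D=∅⟩
t=2: ⟨S=[clo(λx. (x x), ∅)]; E=∅; C=[(λx. (x x)) :: AP]; D=∅⟩
t=3: ⟨S=[clo(λx. (x x), ∅) :: clo(λx. (x x), ∅)]; E=∅; C=[AP]; D=∅⟩
t=4: ⟨S=∅; E={x↦clo(λx. (x x), ∅)}; C=[(x x)]; D=[(∅, ∅, ∅)]⟩
t=5: ⟨S=∅; E={x↦clo(λx. (x x), ∅)}; C=[x :: x :: AP]; D=[(∅, ∅, ∅)]⟩
t=6: ⟨S=[clo(λx. (x x), ∅)]; E={x↦clo(λx. (x x), ∅)}; C=[x :: AP]; D=[(∅, ∅, ∅)]⟩
t=7: ⟨S=[clo(λx. (x x), ∅) :: clo(λx. (x x), ∅)]; E={x↦clo(λx. (x x), ∅)}; C=[AP]; D=[(∅, ∅, ∅)]⟩
t=8: ⟨S=∅; E={x↦clo(λx. (x x), ∅)}; C=[(x x)]; D=[(∅, {x↦clo(λx. (x x), ∅)}, ∅) :: (∅, ∅, ∅)]⟩
t=9: ⟨S=∅; E={x↦clo(λx. (x x), ∅)}; C=[x :: x :: AP]; D=[(∅, {x↦clo(λx. (x x), ∅)}, ∅) :: (∅, ∅, ∅)]⟩
t=10: ⟨S=[clo(λx. (x x), ∅)]; E={x↦clo(λx. (x x), ∅)}; C=[x :: AP]; D=[(∅, {x↦clo(λx. (x x), ∅)}, ∅) :: (∅, ∅, ∅)]⟩
t=11: ⟨S=[clo(λx. (x x), ∅) :: clo(λx. (x x), ∅)]; E={x↦clo(λx. (x x), ∅)}; C=[AP]; D=[(∅, {x↦clo(λx. (x x), ∅)}, ∅) :: (∅, ∅, ∅)]⟩
t=12: ⟨S=∅; E={x↦clo(λx. (x x), ∅)}; C=[(x x)]; D=[(∅, {x↦clo(λx. (x x), ∅)}, ∅) :: (∅, {x↦clo(λx. (x x), ∅)}, ∅) :: (∅, ∅, ∅)]⟩
t=13: ⟨S=∅; E={x↦clo(λx. (x x), ∅)}; C=[x :: x :: AP]; D=[(∅, {x↦clo(λx. (x x), ∅)}, ∅) :: (∅, {x↦clo(λx. (x x), ∅)}, ∅) :: (∅, ∅, ∅)]⟩
t=14: ⟨S=[clo(λx. (x x), ∅)]; E={x↦clo(λx. (x x), ∅)}; C=[x :: AP]; D=[(∅, {x↦clo(λx. (x x), ∅)}, ∅) :: (∅, {x↦clo(λx. (x x), ∅)}, ∅) :: (∅, ∅, ∅)]⟩
t=15: ⟨S=[clo(λx. (x x), ∅) :: clo(λx. (x x), ∅)]; E={x↦clo(λx. (x x), ∅)}; C=[AP]; D=[(∅, {x↦clo(λx. (x x), ∅)}, ∅) :: (∅, {x↦clo(λx. (x x), ∅)}, ∅) :: (∅, ∅, ∅)]⟩
t=16: ⟨S=∅; E={x↦clo(λx. (x x), ∅)}; C=[(x x)]; D=[(∅, {x↦clo(λx. (x x), ∅)}, ∅) :: (∅, {x↦clo(λx. (x x), ∅)}, ∅) :: (∅, {x↦clo(λx. (x x), ∅)}, ∅) :: (∅, ∅, ∅)]⟩
t=17: ⟨S=∅; E={x↦clo(λx. (x x), ∅)}; C=[x :: x :: AP]; D=[(∅, {x↦clo(λx. (x x), ∅)}, ∅) :: (∅, {x↦clo(λx. (x x), ∅)}, ∅) :: (∅, {x↦clo(λx. (x x), ∅)}, ∅) :: (∅, ∅, ∅)]⟩
t=18: ⟨S=[clo(λx. (x x), ∅)]; E={x↦clo(λx. (x x), ∅)}; C=[x :: AP]; D=[(∅, {x↦clo(λx. (x x), ∅)}, ∅) :: (∅, {x↦clo(λx. (x x), ∅)}, ∅) :: (∅, {x↦clo(λx. (x x), ∅)}, ∅) :: (∅, ∅, ∅)]⟩
t=19: ⟨S=[clo(λx. (x x), ∅) :: clo(λx. (x x), ∅)]; E={x↦clo(λx. (x x), ∅)}; C=[AP]; D=[(∅, {x↦clo(λx. (x x), ∅)}, ∅) :: (∅, {x↦clo(λx. (x x), ∅)}, ∅) :: (∅, {x↦clo(λx. (x x), ∅)}, ∅) :: (∅, ∅, ∅)]⟩
→ 19 transitions taken and the configuration is still not final: no result within 19 steps

Answer: DIVERGES (no final state within 19 steps)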